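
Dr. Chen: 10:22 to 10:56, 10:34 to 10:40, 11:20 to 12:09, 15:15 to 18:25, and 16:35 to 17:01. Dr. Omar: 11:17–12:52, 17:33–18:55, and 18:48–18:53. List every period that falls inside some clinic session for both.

11:20–12:09, 17:33–18:25

Merge the first list: 10:22–10:56, 11:20–12:09, 15:15–18:25.
Merge the second list: 11:17–12:52, 17:33–18:55.
10:22–10:56 meets no B interval.
11:20–12:09 ∩ B → 11:20–12:09.
15:15–18:25 ∩ B → 17:33–18:25.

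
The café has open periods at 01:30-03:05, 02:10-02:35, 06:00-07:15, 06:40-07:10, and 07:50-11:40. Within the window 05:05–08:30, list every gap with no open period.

The merged coverage is 01:30–03:05, 06:00–07:15, 07:50–11:40.
Complement within 05:05–08:30: 05:05–06:00, 07:15–07:50.

05:05–06:00, 07:15–07:50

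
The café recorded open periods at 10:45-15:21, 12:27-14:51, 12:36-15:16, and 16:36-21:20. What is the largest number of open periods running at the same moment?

3

At 12:36, 3 of the intervals are simultaneously active.
No point has more.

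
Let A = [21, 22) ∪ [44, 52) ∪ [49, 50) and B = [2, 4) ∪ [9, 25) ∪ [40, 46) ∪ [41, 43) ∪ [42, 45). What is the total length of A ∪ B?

A, merged: [21, 22), [44, 52).
B, merged: [2, 4), [9, 25), [40, 46).
A ∪ B = [2, 4), [9, 25), [40, 52).
Total: 2 + 16 + 12 = 30.

30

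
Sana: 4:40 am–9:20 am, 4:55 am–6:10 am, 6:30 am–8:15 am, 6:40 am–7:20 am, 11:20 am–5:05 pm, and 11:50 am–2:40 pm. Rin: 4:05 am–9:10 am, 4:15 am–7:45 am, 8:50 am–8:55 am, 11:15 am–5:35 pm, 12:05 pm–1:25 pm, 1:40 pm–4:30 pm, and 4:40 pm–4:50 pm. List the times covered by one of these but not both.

Merge the first list: 4:40 am–9:20 am, 11:20 am–5:05 pm.
Merge the second list: 4:05 am–9:10 am, 11:15 am–5:35 pm.
A but not B: 9:10 am–9:20 am.
B but not A: 4:05 am–4:40 am, 11:15 am–11:20 am, 5:05 pm–5:35 pm.
Combining gives A △ B.

4:05 am–4:40 am, 9:10 am–9:20 am, 11:15 am–11:20 am, 5:05 pm–5:35 pm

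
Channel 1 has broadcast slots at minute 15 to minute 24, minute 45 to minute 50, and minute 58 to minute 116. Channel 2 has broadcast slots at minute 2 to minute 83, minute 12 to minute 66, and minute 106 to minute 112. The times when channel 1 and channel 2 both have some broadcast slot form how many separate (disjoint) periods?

B, merged: minute 2 to minute 83, minute 106 to minute 112.
A ∩ B = minute 15 to minute 24, minute 45 to minute 50, minute 58 to minute 83, minute 106 to minute 112.
That is 4 disjoint pieces.

4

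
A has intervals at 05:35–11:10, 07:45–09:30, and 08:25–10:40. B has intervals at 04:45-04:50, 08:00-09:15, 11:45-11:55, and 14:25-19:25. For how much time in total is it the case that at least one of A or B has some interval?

Merge the first list: 05:35–11:10.
A ∪ B = 04:45–04:50, 05:35–11:10, 11:45–11:55, 14:25–19:25.
Total: 5 min + 5 h 35 min + 10 min + 5 h = 10 h 50 min.

10 h 50 min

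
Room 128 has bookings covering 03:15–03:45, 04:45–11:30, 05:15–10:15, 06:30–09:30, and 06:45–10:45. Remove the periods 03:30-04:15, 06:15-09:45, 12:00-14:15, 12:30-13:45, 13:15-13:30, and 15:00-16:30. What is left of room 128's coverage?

A, merged: 03:15–03:45, 04:45–11:30.
B, merged: 03:30–04:15, 06:15–09:45, 12:00–14:15, 15:00–16:30.
03:15–03:45 with B removed leaves 03:15–03:30.
04:45–11:30 with B removed leaves 04:45–06:15, 09:45–11:30.

03:15–03:30, 04:45–06:15, 09:45–11:30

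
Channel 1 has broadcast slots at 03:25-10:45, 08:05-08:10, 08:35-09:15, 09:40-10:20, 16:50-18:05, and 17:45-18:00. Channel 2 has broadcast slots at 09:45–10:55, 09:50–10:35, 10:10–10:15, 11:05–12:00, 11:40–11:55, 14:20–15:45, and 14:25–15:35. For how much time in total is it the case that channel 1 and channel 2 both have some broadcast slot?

A, merged: 03:25–10:45, 16:50–18:05.
B, merged: 09:45–10:55, 11:05–12:00, 14:20–15:45.
A ∩ B = 09:45–10:45.
Total: 1 h.

1 h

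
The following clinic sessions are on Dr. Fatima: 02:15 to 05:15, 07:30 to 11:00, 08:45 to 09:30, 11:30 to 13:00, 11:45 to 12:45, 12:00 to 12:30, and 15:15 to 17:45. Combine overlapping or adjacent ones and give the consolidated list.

02:15-05:15, 07:30-11:00, 11:30-13:00, 15:15-17:45

07:30-11:00 is disjoint → start new block.
08:45-09:30 overlaps/touches 07:30-11:00 → extend to 07:30-11:00.
11:30-13:00 is disjoint → start new block.
11:45-12:45 overlaps/touches 11:30-13:00 → extend to 11:30-13:00.
12:00-12:30 overlaps/touches 11:30-13:00 → extend to 11:30-13:00.
15:15-17:45 is disjoint → start new block.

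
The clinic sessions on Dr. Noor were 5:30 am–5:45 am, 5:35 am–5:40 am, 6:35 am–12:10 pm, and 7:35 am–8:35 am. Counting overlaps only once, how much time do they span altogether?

Merged: 5:30 am-5:45 am, 6:35 am-12:10 pm.
Lengths: 15 min + 5 h 35 min = 5 h 50 min.

5 h 50 min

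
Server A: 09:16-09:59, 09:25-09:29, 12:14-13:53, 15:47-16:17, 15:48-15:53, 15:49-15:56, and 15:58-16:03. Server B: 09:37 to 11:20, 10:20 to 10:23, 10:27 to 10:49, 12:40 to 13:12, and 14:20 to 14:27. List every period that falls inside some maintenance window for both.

09:37-09:59, 12:40-13:12

A, merged: 09:16-09:59, 12:14-13:53, 15:47-16:17.
B, merged: 09:37-11:20, 12:40-13:12, 14:20-14:27.
09:16-09:59 ∩ B → 09:37-09:59.
12:14-13:53 ∩ B → 12:40-13:12.
15:47-16:17 meets no B interval.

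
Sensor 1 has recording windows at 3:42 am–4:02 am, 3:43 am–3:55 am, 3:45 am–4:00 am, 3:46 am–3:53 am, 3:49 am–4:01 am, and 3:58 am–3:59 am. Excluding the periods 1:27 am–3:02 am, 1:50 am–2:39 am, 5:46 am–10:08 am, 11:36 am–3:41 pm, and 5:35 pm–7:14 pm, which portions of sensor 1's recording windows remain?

3:42 am–4:02 am

Merge the first list: 3:42 am–4:02 am.
Merge the second list: 1:27 am–3:02 am, 5:46 am–10:08 am, 11:36 am–3:41 pm, 5:35 pm–7:14 pm.
3:42 am–4:02 am: no B overlap → unchanged.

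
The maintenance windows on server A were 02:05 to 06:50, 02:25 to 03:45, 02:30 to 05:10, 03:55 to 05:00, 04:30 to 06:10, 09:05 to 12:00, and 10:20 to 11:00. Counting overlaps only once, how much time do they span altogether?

Merged: 02:05–06:50, 09:05–12:00.
Lengths: 4 h 45 min + 2 h 55 min = 7 h 40 min.

7 h 40 min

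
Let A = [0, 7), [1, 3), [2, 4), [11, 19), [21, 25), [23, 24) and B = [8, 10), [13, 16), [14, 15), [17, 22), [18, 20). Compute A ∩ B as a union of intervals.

Merge the first list: [0, 7), [11, 19), [21, 25).
Merge the second list: [8, 10), [13, 16), [17, 22).
[0, 7) falls entirely outside B.
[11, 19) overlaps B on [13, 16), [17, 19).
[21, 25) overlaps B on [21, 22).

[13, 16) ∪ [17, 19) ∪ [21, 22)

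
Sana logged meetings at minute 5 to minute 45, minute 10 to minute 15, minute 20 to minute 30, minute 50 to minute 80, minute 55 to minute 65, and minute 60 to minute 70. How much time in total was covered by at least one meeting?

Merged: minute 5 to minute 45, minute 50 to minute 80.
Lengths: 40 minutes + 30 minutes = 70 minutes.

70 minutes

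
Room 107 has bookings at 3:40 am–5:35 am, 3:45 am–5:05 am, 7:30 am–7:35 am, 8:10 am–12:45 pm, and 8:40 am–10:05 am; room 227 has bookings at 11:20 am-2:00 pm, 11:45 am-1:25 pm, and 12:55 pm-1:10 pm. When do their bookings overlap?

A, merged: 3:40 am–5:35 am, 7:30 am–7:35 am, 8:10 am–12:45 pm.
B, merged: 11:20 am–2:00 pm.
3:40 am–5:35 am meets no B interval.
7:30 am–7:35 am meets no B interval.
8:10 am–12:45 pm ∩ B → 11:20 am–12:45 pm.

11:20 am–12:45 pm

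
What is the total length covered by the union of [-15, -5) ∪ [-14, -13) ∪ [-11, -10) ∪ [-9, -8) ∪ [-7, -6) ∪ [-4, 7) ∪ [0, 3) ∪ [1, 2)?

21

Merged: [-15, -5), [-4, 7).
Lengths: 10 + 11 = 21.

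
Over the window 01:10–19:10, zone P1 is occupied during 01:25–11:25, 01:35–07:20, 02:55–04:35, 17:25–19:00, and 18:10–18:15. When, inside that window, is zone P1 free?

01:10–01:25, 11:25–17:25, 19:00–19:10

The merged coverage is 01:25–11:25, 17:25–19:00.
Complement within 01:10–19:10: 01:10–01:25, 11:25–17:25, 19:00–19:10.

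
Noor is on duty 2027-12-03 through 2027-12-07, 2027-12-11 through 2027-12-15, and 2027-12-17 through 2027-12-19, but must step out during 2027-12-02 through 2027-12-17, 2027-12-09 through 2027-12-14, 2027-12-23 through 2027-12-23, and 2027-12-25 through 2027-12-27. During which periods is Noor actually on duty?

Second set merges to 2027-12-02 through 2027-12-17, 2027-12-23 through 2027-12-23, 2027-12-25 through 2027-12-27.
2027-12-03 through 2027-12-07 lies entirely inside B → drops out.
2027-12-11 through 2027-12-15 lies entirely inside B → drops out.
2027-12-17 through 2027-12-19 with B removed leaves 2027-12-18 through 2027-12-19.

2027-12-18 through 2027-12-19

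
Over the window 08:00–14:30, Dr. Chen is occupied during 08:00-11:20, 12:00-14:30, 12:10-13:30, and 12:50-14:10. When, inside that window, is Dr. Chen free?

Covered (merged): 08:00-11:20, 12:00-14:30.
Gaps within 08:00-14:30: 11:20-12:00.

11:20-12:00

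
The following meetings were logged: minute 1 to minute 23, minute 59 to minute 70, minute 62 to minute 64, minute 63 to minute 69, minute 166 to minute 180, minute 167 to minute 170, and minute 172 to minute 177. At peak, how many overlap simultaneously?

3

Sweep endpoints in order; track running count of active intervals.
Peak of 3 reached at minute 63.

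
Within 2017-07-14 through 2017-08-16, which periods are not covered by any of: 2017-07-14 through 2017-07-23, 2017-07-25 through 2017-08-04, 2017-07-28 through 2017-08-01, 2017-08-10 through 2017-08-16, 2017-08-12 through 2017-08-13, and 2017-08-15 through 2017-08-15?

2017-07-24 through 2017-07-24, 2017-08-05 through 2017-08-09

The merged coverage is 2017-07-14 through 2017-07-23, 2017-07-25 through 2017-08-04, 2017-08-10 through 2017-08-16.
Uncovered inside 2017-07-14 through 2017-08-16: 2017-07-24 through 2017-07-24, 2017-08-05 through 2017-08-09.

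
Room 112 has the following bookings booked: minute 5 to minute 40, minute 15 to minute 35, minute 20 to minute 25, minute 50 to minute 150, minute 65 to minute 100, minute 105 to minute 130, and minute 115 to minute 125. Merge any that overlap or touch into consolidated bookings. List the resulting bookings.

minute 5 to minute 40, minute 50 to minute 150

minute 15 to minute 35 overlaps/touches minute 5 to minute 40 → extend to minute 5 to minute 40.
minute 20 to minute 25 overlaps/touches minute 5 to minute 40 → extend to minute 5 to minute 40.
minute 50 to minute 150 is disjoint → start new block.
minute 65 to minute 100 overlaps/touches minute 50 to minute 150 → extend to minute 50 to minute 150.
minute 105 to minute 130 overlaps/touches minute 50 to minute 150 → extend to minute 50 to minute 150.
minute 115 to minute 125 overlaps/touches minute 50 to minute 150 → extend to minute 50 to minute 150.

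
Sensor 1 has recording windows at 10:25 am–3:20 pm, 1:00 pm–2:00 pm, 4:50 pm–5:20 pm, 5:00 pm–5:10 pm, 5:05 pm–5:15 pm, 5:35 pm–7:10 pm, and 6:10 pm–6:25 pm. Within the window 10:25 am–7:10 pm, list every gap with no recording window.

3:20 pm–4:50 pm, 5:20 pm–5:35 pm

Covered (merged): 10:25 am–3:20 pm, 4:50 pm–5:20 pm, 5:35 pm–7:10 pm.
Uncovered inside 10:25 am–7:10 pm: 3:20 pm–4:50 pm, 5:20 pm–5:35 pm.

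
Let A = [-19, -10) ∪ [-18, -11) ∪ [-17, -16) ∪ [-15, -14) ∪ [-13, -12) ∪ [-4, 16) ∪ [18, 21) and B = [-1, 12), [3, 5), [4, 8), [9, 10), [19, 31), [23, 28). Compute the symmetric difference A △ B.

[-19, -10) ∪ [-4, -1) ∪ [12, 16) ∪ [18, 19) ∪ [21, 31)

Merge the first list: [-19, -10), [-4, 16), [18, 21).
Merge the second list: [-1, 12), [19, 31).
Only in the first: [-19, -10), [-4, -1), [12, 16), [18, 19).
Only in the second: [21, 31).
Together these are the periods covered by exactly one.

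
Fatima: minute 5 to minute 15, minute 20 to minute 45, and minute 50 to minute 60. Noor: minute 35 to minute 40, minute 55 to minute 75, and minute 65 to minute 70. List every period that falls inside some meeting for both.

minute 35 to minute 40, minute 55 to minute 60

B, merged: minute 35 to minute 40, minute 55 to minute 75.
minute 5 to minute 15 falls entirely outside B.
minute 20 to minute 45 overlaps B on minute 35 to minute 40.
minute 50 to minute 60 overlaps B on minute 55 to minute 60.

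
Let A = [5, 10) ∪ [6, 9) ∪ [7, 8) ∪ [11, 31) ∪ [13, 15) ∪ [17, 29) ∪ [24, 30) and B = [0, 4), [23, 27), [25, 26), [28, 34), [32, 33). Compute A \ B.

First set merges to [5, 10), [11, 31).
Second set merges to [0, 4), [23, 27), [28, 34).
[5, 10): nothing removed.
[11, 31) \ B = [11, 23), [27, 28).

[5, 10) ∪ [11, 23) ∪ [27, 28)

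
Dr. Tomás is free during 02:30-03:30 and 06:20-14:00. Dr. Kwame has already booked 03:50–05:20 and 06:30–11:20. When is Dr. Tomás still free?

02:30–03:30, 06:20–06:30, 11:20–14:00

02:30–03:30: no B overlap → unchanged.
06:20–14:00 minus B → 06:20–06:30, 11:20–14:00.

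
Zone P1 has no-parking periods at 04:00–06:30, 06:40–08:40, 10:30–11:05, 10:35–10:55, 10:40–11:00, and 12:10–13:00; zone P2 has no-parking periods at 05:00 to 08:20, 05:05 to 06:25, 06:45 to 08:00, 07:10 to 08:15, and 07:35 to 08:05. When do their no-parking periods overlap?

05:00-06:30, 06:40-08:20

First set merges to 04:00-06:30, 06:40-08:40, 10:30-11:05, 12:10-13:00.
Second set merges to 05:00-08:20.
04:00-06:30 overlaps B on 05:00-06:30.
06:40-08:40 overlaps B on 06:40-08:20.
10:30-11:05 falls entirely outside B.
12:10-13:00 falls entirely outside B.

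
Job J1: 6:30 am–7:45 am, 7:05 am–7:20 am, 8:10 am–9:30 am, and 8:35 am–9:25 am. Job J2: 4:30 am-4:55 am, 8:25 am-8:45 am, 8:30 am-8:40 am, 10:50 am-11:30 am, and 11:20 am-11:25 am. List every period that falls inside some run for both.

8:25 am–8:45 am

First set merges to 6:30 am–7:45 am, 8:10 am–9:30 am.
Second set merges to 4:30 am–4:55 am, 8:25 am–8:45 am, 10:50 am–11:30 am.
6:30 am–7:45 am falls entirely outside B.
8:10 am–9:30 am overlaps B on 8:25 am–8:45 am.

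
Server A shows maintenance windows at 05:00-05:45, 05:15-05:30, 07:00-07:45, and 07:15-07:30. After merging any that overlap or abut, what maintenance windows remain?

05:00–05:45, 07:00–07:45

05:15–05:30 overlaps/touches 05:00–05:45 → extend to 05:00–05:45.
07:00–07:45 is disjoint → start new block.
07:15–07:30 overlaps/touches 07:00–07:45 → extend to 07:00–07:45.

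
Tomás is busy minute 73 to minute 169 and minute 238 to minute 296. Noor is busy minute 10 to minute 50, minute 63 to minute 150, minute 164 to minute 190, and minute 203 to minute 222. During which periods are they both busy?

minute 73 to minute 150, minute 164 to minute 169

minute 73 to minute 169 overlaps B on minute 73 to minute 150, minute 164 to minute 169.
minute 238 to minute 296 falls entirely outside B.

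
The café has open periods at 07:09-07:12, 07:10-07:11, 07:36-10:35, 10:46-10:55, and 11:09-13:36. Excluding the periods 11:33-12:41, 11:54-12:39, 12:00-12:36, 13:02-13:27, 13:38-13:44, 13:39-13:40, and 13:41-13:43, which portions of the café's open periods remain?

07:09-07:12, 07:36-10:35, 10:46-10:55, 11:09-11:33, 12:41-13:02, 13:27-13:36

A, merged: 07:09-07:12, 07:36-10:35, 10:46-10:55, 11:09-13:36.
B, merged: 11:33-12:41, 13:02-13:27, 13:38-13:44.
07:09-07:12 is untouched.
07:36-10:35 is untouched.
10:46-10:55 is untouched.
11:09-13:36 with B removed leaves 11:09-11:33, 12:41-13:02, 13:27-13:36.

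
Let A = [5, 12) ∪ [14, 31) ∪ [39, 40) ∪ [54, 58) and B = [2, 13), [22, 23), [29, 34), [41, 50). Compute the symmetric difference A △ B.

Only in the first: [14, 22), [23, 29), [39, 40), [54, 58).
Only in the second: [2, 5), [12, 13), [31, 34), [41, 50).
Together these are the periods covered by exactly one.

[2, 5) ∪ [12, 13) ∪ [14, 22) ∪ [23, 29) ∪ [31, 34) ∪ [39, 40) ∪ [41, 50) ∪ [54, 58)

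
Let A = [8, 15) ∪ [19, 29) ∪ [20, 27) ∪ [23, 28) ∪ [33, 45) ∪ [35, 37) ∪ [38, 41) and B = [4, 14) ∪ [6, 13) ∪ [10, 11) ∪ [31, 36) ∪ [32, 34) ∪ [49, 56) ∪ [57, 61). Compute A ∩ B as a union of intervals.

[8, 14) ∪ [33, 36)

A, merged: [8, 15), [19, 29), [33, 45).
B, merged: [4, 14), [31, 36), [49, 56), [57, 61).
[8, 15) meets the second set on [8, 14).
[19, 29): no overlap with the second set.
[33, 45) meets the second set on [33, 36).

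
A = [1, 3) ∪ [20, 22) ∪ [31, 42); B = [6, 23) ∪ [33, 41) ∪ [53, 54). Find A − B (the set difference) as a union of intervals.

[1, 3): no B overlap → unchanged.
[20, 22): fully covered by B → removed.
[31, 42) minus B → [31, 33), [41, 42).

[1, 3) ∪ [31, 33) ∪ [41, 42)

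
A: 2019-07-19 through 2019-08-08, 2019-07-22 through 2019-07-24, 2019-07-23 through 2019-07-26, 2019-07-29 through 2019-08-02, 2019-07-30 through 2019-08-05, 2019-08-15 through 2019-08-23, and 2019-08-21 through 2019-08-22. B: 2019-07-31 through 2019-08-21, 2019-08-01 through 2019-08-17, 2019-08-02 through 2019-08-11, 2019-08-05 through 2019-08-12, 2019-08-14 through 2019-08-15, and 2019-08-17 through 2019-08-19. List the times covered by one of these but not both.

A, merged: 2019-07-19 through 2019-08-08, 2019-08-15 through 2019-08-23.
B, merged: 2019-07-31 through 2019-08-21.
A but not B: 2019-07-19 through 2019-07-30, 2019-08-22 through 2019-08-23.
B but not A: 2019-08-09 through 2019-08-14.
Combining gives A △ B.

2019-07-19 through 2019-07-30, 2019-08-09 through 2019-08-14, 2019-08-22 through 2019-08-23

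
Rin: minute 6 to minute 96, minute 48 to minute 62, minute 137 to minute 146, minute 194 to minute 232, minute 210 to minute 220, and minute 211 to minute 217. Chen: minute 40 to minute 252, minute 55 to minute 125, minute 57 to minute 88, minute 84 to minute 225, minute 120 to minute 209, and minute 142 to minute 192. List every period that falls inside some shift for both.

minute 40 to minute 96, minute 137 to minute 146, minute 194 to minute 232

Merge the first list: minute 6 to minute 96, minute 137 to minute 146, minute 194 to minute 232.
Merge the second list: minute 40 to minute 252.
minute 6 to minute 96 ∩ B → minute 40 to minute 96.
minute 137 to minute 146 ∩ B → minute 137 to minute 146.
minute 194 to minute 232 ∩ B → minute 194 to minute 232.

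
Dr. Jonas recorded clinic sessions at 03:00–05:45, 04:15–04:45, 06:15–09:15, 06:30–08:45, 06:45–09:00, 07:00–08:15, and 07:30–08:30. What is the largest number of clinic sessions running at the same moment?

5

At 07:30, 5 of the intervals are simultaneously active.
No point has more.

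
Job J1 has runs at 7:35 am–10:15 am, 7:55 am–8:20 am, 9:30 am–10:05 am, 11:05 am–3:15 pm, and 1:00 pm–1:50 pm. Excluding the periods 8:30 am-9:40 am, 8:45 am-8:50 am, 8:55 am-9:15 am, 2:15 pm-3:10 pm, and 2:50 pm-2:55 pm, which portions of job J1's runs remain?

7:35 am–8:30 am, 9:40 am–10:15 am, 11:05 am–2:15 pm, 3:10 pm–3:15 pm

Merge the first list: 7:35 am–10:15 am, 11:05 am–3:15 pm.
Merge the second list: 8:30 am–9:40 am, 2:15 pm–3:10 pm.
7:35 am–10:15 am \ B = 7:35 am–8:30 am, 9:40 am–10:15 am.
11:05 am–3:15 pm \ B = 11:05 am–2:15 pm, 3:10 pm–3:15 pm.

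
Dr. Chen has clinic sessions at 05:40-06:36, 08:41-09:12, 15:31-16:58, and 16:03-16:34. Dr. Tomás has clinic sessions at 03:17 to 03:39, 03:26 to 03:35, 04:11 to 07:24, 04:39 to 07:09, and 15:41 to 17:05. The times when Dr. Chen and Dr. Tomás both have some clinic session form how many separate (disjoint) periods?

2

Merge the first list: 05:40–06:36, 08:41–09:12, 15:31–16:58.
Merge the second list: 03:17–03:39, 04:11–07:24, 15:41–17:05.
A ∩ B = 05:40–06:36, 15:41–16:58.
That is 2 disjoint pieces.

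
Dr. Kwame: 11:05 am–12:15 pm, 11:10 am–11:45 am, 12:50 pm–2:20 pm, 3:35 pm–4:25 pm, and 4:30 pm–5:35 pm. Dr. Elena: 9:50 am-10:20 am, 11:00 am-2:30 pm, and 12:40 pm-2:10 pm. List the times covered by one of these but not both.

9:50 am–10:20 am, 11:00 am–11:05 am, 12:15 pm–12:50 pm, 2:20 pm–2:30 pm, 3:35 pm–4:25 pm, 4:30 pm–5:35 pm

Merge the first list: 11:05 am–12:15 pm, 12:50 pm–2:20 pm, 3:35 pm–4:25 pm, 4:30 pm–5:35 pm.
Merge the second list: 9:50 am–10:20 am, 11:00 am–2:30 pm.
A \ B = 3:35 pm–4:25 pm, 4:30 pm–5:35 pm.
B \ A = 9:50 am–10:20 am, 11:00 am–11:05 am, 12:15 pm–12:50 pm, 2:20 pm–2:30 pm.
Union of the two gives the symmetric difference.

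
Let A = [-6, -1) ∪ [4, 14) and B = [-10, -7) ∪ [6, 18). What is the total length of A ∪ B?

A ∪ B = [-10, -7), [-6, -1), [4, 18).
Total: 3 + 5 + 14 = 22.

22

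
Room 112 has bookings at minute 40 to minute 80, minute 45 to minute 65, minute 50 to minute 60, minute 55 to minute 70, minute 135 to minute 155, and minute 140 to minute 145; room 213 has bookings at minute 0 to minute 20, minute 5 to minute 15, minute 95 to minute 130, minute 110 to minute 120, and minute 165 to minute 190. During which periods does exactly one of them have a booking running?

A, merged: minute 40 to minute 80, minute 135 to minute 155.
B, merged: minute 0 to minute 20, minute 95 to minute 130, minute 165 to minute 190.
A but not B: minute 40 to minute 80, minute 135 to minute 155.
B but not A: minute 0 to minute 20, minute 95 to minute 130, minute 165 to minute 190.
Combining gives A △ B.

minute 0 to minute 20, minute 40 to minute 80, minute 95 to minute 130, minute 135 to minute 155, minute 165 to minute 190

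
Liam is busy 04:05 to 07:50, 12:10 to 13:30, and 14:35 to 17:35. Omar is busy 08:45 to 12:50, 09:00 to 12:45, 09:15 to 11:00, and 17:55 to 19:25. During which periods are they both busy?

12:10–12:50

B, merged: 08:45–12:50, 17:55–19:25.
04:05–07:50 meets no B interval.
12:10–13:30 ∩ B → 12:10–12:50.
14:35–17:35 meets no B interval.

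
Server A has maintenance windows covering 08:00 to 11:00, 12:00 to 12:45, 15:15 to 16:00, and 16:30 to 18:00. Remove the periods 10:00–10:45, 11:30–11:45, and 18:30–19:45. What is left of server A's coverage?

08:00–10:00, 10:45–11:00, 12:00–12:45, 15:15–16:00, 16:30–18:00

08:00–11:00 \ B = 08:00–10:00, 10:45–11:00.
12:00–12:45: nothing removed.
15:15–16:00: nothing removed.
16:30–18:00: nothing removed.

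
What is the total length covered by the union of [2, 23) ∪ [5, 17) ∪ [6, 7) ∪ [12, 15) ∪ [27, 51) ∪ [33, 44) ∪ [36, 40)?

Merged: [2, 23), [27, 51).
Lengths: 21 + 24 = 45.

45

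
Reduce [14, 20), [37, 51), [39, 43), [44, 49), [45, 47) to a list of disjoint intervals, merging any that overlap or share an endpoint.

[14, 20) ∪ [37, 51)

[37, 51) is disjoint → start new block.
[39, 43) overlaps/touches [37, 51) → extend to [37, 51).
[44, 49) overlaps/touches [37, 51) → extend to [37, 51).
[45, 47) overlaps/touches [37, 51) → extend to [37, 51).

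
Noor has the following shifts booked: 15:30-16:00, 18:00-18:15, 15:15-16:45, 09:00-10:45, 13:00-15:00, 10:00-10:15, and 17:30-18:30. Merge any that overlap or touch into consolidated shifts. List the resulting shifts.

Sort by start: 09:00–10:45, 10:00–10:15, 13:00–15:00, 15:15–16:45, 15:30–16:00, 17:30–18:30, 18:00–18:15.
10:00–10:15 overlaps/touches 09:00–10:45 → extend to 09:00–10:45.
13:00–15:00 is disjoint → start new block.
15:15–16:45 is disjoint → start new block.
15:30–16:00 overlaps/touches 15:15–16:45 → extend to 15:15–16:45.
17:30–18:30 is disjoint → start new block.
18:00–18:15 overlaps/touches 17:30–18:30 → extend to 17:30–18:30.

09:00–10:45, 13:00–15:00, 15:15–16:45, 17:30–18:30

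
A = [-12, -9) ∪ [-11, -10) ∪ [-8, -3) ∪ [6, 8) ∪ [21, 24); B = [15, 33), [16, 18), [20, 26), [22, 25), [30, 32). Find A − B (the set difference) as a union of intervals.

A, merged: [-12, -9), [-8, -3), [6, 8), [21, 24).
B, merged: [15, 33).
[-12, -9) is untouched.
[-8, -3) is untouched.
[6, 8) is untouched.
[21, 24) lies entirely inside B → drops out.

[-12, -9) ∪ [-8, -3) ∪ [6, 8)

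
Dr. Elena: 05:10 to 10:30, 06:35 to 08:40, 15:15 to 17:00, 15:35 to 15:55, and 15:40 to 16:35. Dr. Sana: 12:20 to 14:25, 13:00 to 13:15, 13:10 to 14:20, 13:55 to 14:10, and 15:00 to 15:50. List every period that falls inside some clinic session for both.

15:15-15:50

A, merged: 05:10-10:30, 15:15-17:00.
B, merged: 12:20-14:25, 15:00-15:50.
05:10-10:30: no overlap with the second set.
15:15-17:00 meets the second set on 15:15-15:50.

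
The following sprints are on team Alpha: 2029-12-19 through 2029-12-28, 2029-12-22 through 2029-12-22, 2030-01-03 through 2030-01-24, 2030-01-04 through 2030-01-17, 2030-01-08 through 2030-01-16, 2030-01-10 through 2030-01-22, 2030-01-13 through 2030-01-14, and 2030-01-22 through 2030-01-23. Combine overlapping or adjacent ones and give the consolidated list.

2029-12-22 through 2029-12-22 overlaps/touches 2029-12-19 through 2029-12-28 → extend to 2029-12-19 through 2029-12-28.
2030-01-03 through 2030-01-24 is disjoint → start new block.
2030-01-04 through 2030-01-17 overlaps/touches 2030-01-03 through 2030-01-24 → extend to 2030-01-03 through 2030-01-24.
2030-01-08 through 2030-01-16 overlaps/touches 2030-01-03 through 2030-01-24 → extend to 2030-01-03 through 2030-01-24.
2030-01-10 through 2030-01-22 overlaps/touches 2030-01-03 through 2030-01-24 → extend to 2030-01-03 through 2030-01-24.
2030-01-13 through 2030-01-14 overlaps/touches 2030-01-03 through 2030-01-24 → extend to 2030-01-03 through 2030-01-24.
2030-01-22 through 2030-01-23 overlaps/touches 2030-01-03 through 2030-01-24 → extend to 2030-01-03 through 2030-01-24.

2029-12-19 through 2029-12-28, 2030-01-03 through 2030-01-24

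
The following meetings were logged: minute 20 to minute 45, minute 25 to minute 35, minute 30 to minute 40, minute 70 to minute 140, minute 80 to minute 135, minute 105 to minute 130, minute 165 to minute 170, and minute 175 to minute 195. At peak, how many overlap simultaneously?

3

At minute 30, 3 of the intervals are simultaneously active.
No point has more.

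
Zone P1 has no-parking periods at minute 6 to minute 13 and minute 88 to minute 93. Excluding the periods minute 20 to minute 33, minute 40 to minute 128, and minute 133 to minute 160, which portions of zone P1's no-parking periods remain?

minute 6 to minute 13: nothing removed.
minute 88 to minute 93: entirely removed.

minute 6 to minute 13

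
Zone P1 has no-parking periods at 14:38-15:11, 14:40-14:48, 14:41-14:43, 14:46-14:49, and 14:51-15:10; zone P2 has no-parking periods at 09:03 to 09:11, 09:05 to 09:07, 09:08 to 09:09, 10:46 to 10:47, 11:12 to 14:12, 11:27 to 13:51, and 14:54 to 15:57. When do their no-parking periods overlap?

First set merges to 14:38–15:11.
Second set merges to 09:03–09:11, 10:46–10:47, 11:12–14:12, 14:54–15:57.
14:38–15:11 ∩ B → 14:54–15:11.

14:54–15:11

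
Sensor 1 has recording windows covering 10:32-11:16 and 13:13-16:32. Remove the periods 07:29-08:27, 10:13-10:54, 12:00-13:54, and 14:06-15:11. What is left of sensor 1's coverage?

10:32-11:16 \ B = 10:54-11:16.
13:13-16:32 \ B = 13:54-14:06, 15:11-16:32.

10:54-11:16, 13:54-14:06, 15:11-16:32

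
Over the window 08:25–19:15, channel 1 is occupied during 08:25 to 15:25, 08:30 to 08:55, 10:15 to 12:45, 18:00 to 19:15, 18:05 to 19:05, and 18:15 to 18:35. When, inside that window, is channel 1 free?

15:25-18:00

After merging, the occupied span is 08:25-15:25, 18:00-19:15.
Gaps within 08:25-19:15: 15:25-18:00.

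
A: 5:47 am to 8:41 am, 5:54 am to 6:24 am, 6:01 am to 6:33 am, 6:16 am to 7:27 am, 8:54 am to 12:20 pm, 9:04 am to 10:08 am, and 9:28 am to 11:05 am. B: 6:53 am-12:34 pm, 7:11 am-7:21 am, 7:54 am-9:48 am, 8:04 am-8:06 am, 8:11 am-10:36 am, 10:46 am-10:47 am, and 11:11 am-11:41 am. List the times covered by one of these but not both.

A, merged: 5:47 am–8:41 am, 8:54 am–12:20 pm.
B, merged: 6:53 am–12:34 pm.
Only in the first: 5:47 am–6:53 am.
Only in the second: 8:41 am–8:54 am, 12:20 pm–12:34 pm.
Together these are the periods covered by exactly one.

5:47 am–6:53 am, 8:41 am–8:54 am, 12:20 pm–12:34 pm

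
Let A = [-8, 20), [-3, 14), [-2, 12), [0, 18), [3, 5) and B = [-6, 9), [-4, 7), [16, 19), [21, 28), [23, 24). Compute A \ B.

A, merged: [-8, 20).
B, merged: [-6, 9), [16, 19), [21, 28).
[-8, 20) with B removed leaves [-8, -6), [9, 16), [19, 20).

[-8, -6) ∪ [9, 16) ∪ [19, 20)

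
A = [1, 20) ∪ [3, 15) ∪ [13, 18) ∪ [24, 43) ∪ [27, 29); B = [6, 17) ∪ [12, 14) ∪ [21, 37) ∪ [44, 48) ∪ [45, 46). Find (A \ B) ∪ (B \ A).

[1, 6) ∪ [17, 20) ∪ [21, 24) ∪ [37, 43) ∪ [44, 48)

A, merged: [1, 20), [24, 43).
B, merged: [6, 17), [21, 37), [44, 48).
Only in the first: [1, 6), [17, 20), [37, 43).
Only in the second: [21, 24), [44, 48).
Together these are the periods covered by exactly one.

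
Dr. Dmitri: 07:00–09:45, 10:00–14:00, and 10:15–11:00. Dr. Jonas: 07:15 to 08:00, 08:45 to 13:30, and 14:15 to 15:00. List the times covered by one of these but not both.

07:00-07:15, 08:00-08:45, 09:45-10:00, 13:30-14:00, 14:15-15:00

Merge the first list: 07:00-09:45, 10:00-14:00.
A \ B = 07:00-07:15, 08:00-08:45, 13:30-14:00.
B \ A = 09:45-10:00, 14:15-15:00.
Union of the two gives the symmetric difference.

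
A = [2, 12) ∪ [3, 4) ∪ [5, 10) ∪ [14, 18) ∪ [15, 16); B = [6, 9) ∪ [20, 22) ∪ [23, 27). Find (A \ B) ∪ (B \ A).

Merge the first list: [2, 12), [14, 18).
A but not B: [2, 6), [9, 12), [14, 18).
B but not A: [20, 22), [23, 27).
Combining gives A △ B.

[2, 6) ∪ [9, 12) ∪ [14, 18) ∪ [20, 22) ∪ [23, 27)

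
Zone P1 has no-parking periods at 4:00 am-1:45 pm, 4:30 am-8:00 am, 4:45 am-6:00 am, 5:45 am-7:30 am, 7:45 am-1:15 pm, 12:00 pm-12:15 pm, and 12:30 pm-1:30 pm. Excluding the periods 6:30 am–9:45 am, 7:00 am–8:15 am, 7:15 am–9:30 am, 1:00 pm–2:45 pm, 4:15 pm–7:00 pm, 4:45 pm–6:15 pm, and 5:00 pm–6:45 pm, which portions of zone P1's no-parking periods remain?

4:00 am–6:30 am, 9:45 am–1:00 pm

First set merges to 4:00 am–1:45 pm.
Second set merges to 6:30 am–9:45 am, 1:00 pm–2:45 pm, 4:15 pm–7:00 pm.
4:00 am–1:45 pm with B removed leaves 4:00 am–6:30 am, 9:45 am–1:00 pm.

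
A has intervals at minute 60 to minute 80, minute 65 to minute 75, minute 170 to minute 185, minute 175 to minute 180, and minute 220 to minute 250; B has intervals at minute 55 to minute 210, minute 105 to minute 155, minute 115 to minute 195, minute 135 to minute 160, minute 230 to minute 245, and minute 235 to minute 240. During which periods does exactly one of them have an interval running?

minute 55 to minute 60, minute 80 to minute 170, minute 185 to minute 210, minute 220 to minute 230, minute 245 to minute 250

A, merged: minute 60 to minute 80, minute 170 to minute 185, minute 220 to minute 250.
B, merged: minute 55 to minute 210, minute 230 to minute 245.
Only in the first: minute 220 to minute 230, minute 245 to minute 250.
Only in the second: minute 55 to minute 60, minute 80 to minute 170, minute 185 to minute 210.
Together these are the periods covered by exactly one.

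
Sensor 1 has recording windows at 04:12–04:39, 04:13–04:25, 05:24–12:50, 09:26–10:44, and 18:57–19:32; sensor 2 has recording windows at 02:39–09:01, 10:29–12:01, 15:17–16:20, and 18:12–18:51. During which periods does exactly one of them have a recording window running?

First set merges to 04:12-04:39, 05:24-12:50, 18:57-19:32.
A \ B = 09:01-10:29, 12:01-12:50, 18:57-19:32.
B \ A = 02:39-04:12, 04:39-05:24, 15:17-16:20, 18:12-18:51.
Union of the two gives the symmetric difference.

02:39-04:12, 04:39-05:24, 09:01-10:29, 12:01-12:50, 15:17-16:20, 18:12-18:51, 18:57-19:32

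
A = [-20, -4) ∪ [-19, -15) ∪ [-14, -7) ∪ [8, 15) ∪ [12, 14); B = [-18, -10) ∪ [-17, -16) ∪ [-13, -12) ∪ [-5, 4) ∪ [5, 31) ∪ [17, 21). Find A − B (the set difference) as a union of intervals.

Merge the first list: [-20, -4), [8, 15).
Merge the second list: [-18, -10), [-5, 4), [5, 31).
[-20, -4) minus B → [-20, -18), [-10, -5).
[8, 15): fully covered by B → removed.

[-20, -18) ∪ [-10, -5)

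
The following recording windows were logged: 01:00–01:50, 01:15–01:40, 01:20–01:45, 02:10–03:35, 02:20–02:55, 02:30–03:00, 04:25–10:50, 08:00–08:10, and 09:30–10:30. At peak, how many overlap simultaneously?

At 01:20, 3 of the intervals are simultaneously active.
No point has more.

3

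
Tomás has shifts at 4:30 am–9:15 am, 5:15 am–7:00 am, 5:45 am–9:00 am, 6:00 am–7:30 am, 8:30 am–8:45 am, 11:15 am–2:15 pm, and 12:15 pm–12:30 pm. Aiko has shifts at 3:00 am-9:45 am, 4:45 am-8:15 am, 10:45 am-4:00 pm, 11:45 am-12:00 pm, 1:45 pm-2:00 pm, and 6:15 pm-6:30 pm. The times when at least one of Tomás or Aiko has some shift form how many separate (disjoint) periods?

3

First set merges to 4:30 am–9:15 am, 11:15 am–2:15 pm.
Second set merges to 3:00 am–9:45 am, 10:45 am–4:00 pm, 6:15 pm–6:30 pm.
A ∪ B = 3:00 am–9:45 am, 10:45 am–4:00 pm, 6:15 pm–6:30 pm.
That is 3 disjoint pieces.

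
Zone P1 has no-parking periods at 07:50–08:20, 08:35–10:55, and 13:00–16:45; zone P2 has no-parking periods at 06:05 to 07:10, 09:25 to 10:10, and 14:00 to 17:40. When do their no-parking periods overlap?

07:50-08:20: no overlap with the second set.
08:35-10:55 meets the second set on 09:25-10:10.
13:00-16:45 meets the second set on 14:00-16:45.

09:25-10:10, 14:00-16:45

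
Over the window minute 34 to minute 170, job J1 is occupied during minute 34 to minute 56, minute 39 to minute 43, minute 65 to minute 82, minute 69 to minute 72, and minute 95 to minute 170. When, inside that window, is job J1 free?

minute 56 to minute 65, minute 82 to minute 95

The merged coverage is minute 34 to minute 56, minute 65 to minute 82, minute 95 to minute 170.
Uncovered inside minute 34 to minute 170: minute 56 to minute 65, minute 82 to minute 95.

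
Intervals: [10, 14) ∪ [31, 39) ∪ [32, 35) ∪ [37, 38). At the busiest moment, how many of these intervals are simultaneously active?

Walk the sorted start/end points keeping a running depth.
The depth first hits 2 at 32.

2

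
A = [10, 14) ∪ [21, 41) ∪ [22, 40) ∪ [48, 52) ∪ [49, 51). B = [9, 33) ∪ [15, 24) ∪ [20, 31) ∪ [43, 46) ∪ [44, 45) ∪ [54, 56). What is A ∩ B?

[10, 14) ∪ [21, 33)

Merge the first list: [10, 14), [21, 41), [48, 52).
Merge the second list: [9, 33), [43, 46), [54, 56).
[10, 14) ∩ B → [10, 14).
[21, 41) ∩ B → [21, 33).
[48, 52) meets no B interval.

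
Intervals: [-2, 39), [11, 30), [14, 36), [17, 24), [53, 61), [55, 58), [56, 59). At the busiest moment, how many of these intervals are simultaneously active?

4

Sweep endpoints in order; track running count of active intervals.
Peak of 4 reached at 17.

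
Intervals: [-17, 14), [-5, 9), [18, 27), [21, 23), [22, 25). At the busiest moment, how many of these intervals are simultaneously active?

At 22, 3 of the intervals are simultaneously active.
No point has more.

3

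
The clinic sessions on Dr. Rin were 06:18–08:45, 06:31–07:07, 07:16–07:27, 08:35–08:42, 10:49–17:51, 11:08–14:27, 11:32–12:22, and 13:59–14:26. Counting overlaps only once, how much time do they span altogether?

Merged: 06:18–08:45, 10:49–17:51.
Lengths: 2 h 27 min + 7 h 2 min = 9 h 29 min.

9 h 29 min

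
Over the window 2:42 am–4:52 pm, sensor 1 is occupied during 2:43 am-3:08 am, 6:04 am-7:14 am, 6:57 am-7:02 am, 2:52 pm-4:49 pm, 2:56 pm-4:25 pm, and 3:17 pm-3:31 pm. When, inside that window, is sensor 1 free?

Covered (merged): 2:43 am–3:08 am, 6:04 am–7:14 am, 2:52 pm–4:49 pm.
Complement within 2:42 am–4:52 pm: 2:42 am–2:43 am, 3:08 am–6:04 am, 7:14 am–2:52 pm, 4:49 pm–4:52 pm.

2:42 am–2:43 am, 3:08 am–6:04 am, 7:14 am–2:52 pm, 4:49 pm–4:52 pm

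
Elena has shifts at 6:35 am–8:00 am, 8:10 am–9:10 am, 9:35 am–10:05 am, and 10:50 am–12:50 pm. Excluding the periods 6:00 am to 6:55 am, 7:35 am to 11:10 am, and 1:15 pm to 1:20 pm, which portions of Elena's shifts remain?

6:35 am–8:00 am minus B → 6:55 am–7:35 am.
8:10 am–9:10 am: fully covered by B → removed.
9:35 am–10:05 am: fully covered by B → removed.
10:50 am–12:50 pm minus B → 11:10 am–12:50 pm.

6:55 am–7:35 am, 11:10 am–12:50 pm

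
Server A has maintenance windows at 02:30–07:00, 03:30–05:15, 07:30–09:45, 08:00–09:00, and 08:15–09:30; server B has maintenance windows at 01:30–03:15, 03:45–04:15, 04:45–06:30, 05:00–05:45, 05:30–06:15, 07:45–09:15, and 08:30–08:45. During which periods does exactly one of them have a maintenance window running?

01:30–02:30, 03:15–03:45, 04:15–04:45, 06:30–07:00, 07:30–07:45, 09:15–09:45

First set merges to 02:30–07:00, 07:30–09:45.
Second set merges to 01:30–03:15, 03:45–04:15, 04:45–06:30, 07:45–09:15.
A \ B = 03:15–03:45, 04:15–04:45, 06:30–07:00, 07:30–07:45, 09:15–09:45.
B \ A = 01:30–02:30.
Union of the two gives the symmetric difference.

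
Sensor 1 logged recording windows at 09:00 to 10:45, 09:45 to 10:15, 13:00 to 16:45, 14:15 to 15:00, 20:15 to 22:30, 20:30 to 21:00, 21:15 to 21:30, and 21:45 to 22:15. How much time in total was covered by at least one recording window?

7 h 45 min

Merged: 09:00-10:45, 13:00-16:45, 20:15-22:30.
Lengths: 1 h 45 min + 3 h 45 min + 2 h 15 min = 7 h 45 min.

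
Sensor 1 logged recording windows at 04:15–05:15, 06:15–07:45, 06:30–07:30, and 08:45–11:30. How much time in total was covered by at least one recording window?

Merged: 04:15–05:15, 06:15–07:45, 08:45–11:30.
Lengths: 1 h + 1 h 30 min + 2 h 45 min = 5 h 15 min.

5 h 15 min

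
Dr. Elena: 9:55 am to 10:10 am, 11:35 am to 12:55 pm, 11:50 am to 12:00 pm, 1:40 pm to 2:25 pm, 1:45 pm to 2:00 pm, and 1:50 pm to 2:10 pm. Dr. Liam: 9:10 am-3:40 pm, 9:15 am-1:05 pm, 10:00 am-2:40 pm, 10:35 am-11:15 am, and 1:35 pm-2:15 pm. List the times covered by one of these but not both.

9:10 am–9:55 am, 10:10 am–11:35 am, 12:55 pm–1:40 pm, 2:25 pm–3:40 pm

Merge the first list: 9:55 am–10:10 am, 11:35 am–12:55 pm, 1:40 pm–2:25 pm.
Merge the second list: 9:10 am–3:40 pm.
A \ B = none.
B \ A = 9:10 am–9:55 am, 10:10 am–11:35 am, 12:55 pm–1:40 pm, 2:25 pm–3:40 pm.
Union of the two gives the symmetric difference.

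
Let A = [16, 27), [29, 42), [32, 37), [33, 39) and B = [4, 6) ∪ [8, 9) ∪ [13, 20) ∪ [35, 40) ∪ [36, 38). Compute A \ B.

First set merges to [16, 27), [29, 42).
Second set merges to [4, 6), [8, 9), [13, 20), [35, 40).
[16, 27) \ B = [20, 27).
[29, 42) \ B = [29, 35), [40, 42).

[20, 27) ∪ [29, 35) ∪ [40, 42)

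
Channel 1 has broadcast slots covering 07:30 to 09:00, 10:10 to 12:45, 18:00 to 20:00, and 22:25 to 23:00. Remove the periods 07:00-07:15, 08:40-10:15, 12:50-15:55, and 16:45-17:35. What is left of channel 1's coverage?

07:30–08:40, 10:15–12:45, 18:00–20:00, 22:25–23:00

07:30–09:00 with B removed leaves 07:30–08:40.
10:10–12:45 with B removed leaves 10:15–12:45.
18:00–20:00 is untouched.
22:25–23:00 is untouched.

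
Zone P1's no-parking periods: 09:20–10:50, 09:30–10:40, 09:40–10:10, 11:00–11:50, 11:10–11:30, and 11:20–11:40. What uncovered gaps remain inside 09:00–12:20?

After merging, the occupied span is 09:20–10:50, 11:00–11:50.
Uncovered inside 09:00–12:20: 09:00–09:20, 10:50–11:00, 11:50–12:20.

09:00–09:20, 10:50–11:00, 11:50–12:20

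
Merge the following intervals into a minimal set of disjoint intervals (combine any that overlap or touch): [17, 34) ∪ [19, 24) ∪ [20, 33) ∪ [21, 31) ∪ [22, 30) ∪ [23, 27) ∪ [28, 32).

[19, 24) overlaps/touches [17, 34) → extend to [17, 34).
[20, 33) overlaps/touches [17, 34) → extend to [17, 34).
[21, 31) overlaps/touches [17, 34) → extend to [17, 34).
[22, 30) overlaps/touches [17, 34) → extend to [17, 34).
[23, 27) overlaps/touches [17, 34) → extend to [17, 34).
[28, 32) overlaps/touches [17, 34) → extend to [17, 34).

[17, 34)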